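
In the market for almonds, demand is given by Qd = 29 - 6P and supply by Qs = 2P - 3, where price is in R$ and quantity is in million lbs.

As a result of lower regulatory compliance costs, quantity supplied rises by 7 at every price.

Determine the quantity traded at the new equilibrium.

10.25

Before the shock: 29 - 6P = 2P - 3 ⇒ 32 = 8P ⇒ P = 4, Q = 5.
After the shift, demand is Qd = 29 - 6P and supply is Qs = 2P + 4.
New equilibrium: 29 - 6P = 2P + 4 ⇒ 25 = 8P ⇒ P = 3.125, Q = 10.25.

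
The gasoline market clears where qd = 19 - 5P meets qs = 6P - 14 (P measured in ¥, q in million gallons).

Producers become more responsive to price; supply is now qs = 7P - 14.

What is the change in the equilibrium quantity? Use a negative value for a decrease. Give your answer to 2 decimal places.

Solve the original market: 19 - 5P = 6P - 14, hence P = 3 and q = 4.
With the change applied: demand qd = 19 - 5P, supply qs = 7P - 14.
Setting them equal: 19 - 5P = 7P - 14 → 33 = 12P, so P = 2.75 and q = 5.25.
Δq = 5.25 − 4 = +1.25.

+1.25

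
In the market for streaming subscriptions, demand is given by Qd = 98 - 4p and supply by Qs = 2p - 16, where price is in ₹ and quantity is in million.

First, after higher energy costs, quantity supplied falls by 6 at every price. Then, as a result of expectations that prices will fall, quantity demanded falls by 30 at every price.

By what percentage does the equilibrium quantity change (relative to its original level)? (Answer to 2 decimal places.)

-63.64

Before the shock: 98 - 4p = 2p - 16 ⇒ 114 = 6p ⇒ p = 19, Q = 22.
The shock moves the curves to Qd = 68 - 4p and Qs = 2p - 22.
Setting them equal: 68 - 4p = 2p - 22 → 90 = 6p, so p = 15 and Q = 8.
%ΔQ = (8 − 22) / 22 × 100 = -63.64%.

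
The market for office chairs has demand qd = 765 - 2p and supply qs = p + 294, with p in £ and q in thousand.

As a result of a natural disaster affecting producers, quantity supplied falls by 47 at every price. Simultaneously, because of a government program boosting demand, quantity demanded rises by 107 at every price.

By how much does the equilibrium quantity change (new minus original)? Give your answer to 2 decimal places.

+4.33

Solve the original market: 765 - 2p = p + 294, hence p = 157 and q = 451.
The shock moves the curves to qd = 872 - 2p and qs = p + 247.
Equate the new curves: 872 - 2p = p + 247, giving 625 = 3p, p = 625/3 ≈ 208.3333, q = 1366/3 ≈ 455.3333.
Δq = 455.3333 − 451 = +4.33.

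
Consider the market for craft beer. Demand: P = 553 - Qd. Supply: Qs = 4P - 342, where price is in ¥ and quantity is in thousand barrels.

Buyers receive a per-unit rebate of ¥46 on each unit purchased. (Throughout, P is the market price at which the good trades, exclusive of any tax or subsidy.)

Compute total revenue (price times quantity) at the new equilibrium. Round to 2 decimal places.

Initially, 553 - P = 4P - 342, so 895 = 5P and P = 179, Q = 374.
Since buyers' out-of-pocket price is the market price minus the rebate, the effective demand curve becomes Qd = 599 - P.
New equilibrium: 599 - P = 4P - 342 ⇒ 941 = 5P ⇒ P = 188.2, Q = 410.8.
New expenditure = 188.2 × 410.8 = 77312.56.

77312.56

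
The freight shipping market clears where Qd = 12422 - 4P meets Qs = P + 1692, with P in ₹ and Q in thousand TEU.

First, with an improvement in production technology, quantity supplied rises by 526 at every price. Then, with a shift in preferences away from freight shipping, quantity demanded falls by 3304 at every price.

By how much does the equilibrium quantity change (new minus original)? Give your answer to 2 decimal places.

Original equilibrium: 12422 - 4P = P + 1692 gives 10730 = 5P, so P = 2146 and Q = 3838.
With the change applied: demand Qd = 9118 - 4P, supply Qs = P + 2218.
Equate the new curves: 9118 - 4P = P + 2218, giving 6900 = 5P, P = 1380, Q = 3598.
ΔQ = 3598 − 3838 = -240.00.

-240.00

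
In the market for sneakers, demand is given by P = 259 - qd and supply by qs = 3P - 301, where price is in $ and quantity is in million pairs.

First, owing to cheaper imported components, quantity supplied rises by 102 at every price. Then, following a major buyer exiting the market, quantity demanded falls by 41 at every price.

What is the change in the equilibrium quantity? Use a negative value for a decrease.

Initially, 259 - P = 3P - 301, so 560 = 4P and P = 140, q = 119.
With the change applied: demand qd = 218 - P, supply qs = 3P - 199.
New equilibrium: 218 - P = 3P - 199 ⇒ 417 = 4P ⇒ P = 104.25, q = 113.75.
Δq = 113.75 − 119 = -5.25.

-5.25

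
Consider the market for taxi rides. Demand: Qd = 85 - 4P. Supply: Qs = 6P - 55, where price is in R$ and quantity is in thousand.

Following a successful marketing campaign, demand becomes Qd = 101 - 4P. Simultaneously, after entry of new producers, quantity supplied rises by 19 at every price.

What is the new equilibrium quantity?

46.2

Initially, 85 - 4P = 6P - 55, so 140 = 10P and P = 14, Q = 29.
The shock moves the curves to Qd = 101 - 4P and Qs = 6P - 36.
Setting them equal: 101 - 4P = 6P - 36 → 137 = 10P, so P = 13.7 and Q = 46.2.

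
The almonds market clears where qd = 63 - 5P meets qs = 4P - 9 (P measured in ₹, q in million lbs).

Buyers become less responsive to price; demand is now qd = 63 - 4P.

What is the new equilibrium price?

9

Initially, 63 - 5P = 4P - 9, so 72 = 9P and P = 8, q = 23.
The shock moves the curves to qd = 63 - 4P and qs = 4P - 9.
New equilibrium: 63 - 4P = 4P - 9 ⇒ 72 = 8P ⇒ P = 9, q = 27.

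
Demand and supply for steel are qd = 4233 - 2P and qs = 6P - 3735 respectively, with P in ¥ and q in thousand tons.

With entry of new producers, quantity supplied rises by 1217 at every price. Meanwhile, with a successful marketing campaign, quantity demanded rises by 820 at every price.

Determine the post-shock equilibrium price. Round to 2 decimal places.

Original equilibrium: 4233 - 2P = 6P - 3735 gives 7968 = 8P, so P = 996 and q = 2241.
The new curves are qd = 5053 - 2P (demand) and qs = 6P - 2518 (supply).
Clearing the new market: 5053 - 2P = 6P - 2518, so P = 946.375 and q = 3160.25.

946.38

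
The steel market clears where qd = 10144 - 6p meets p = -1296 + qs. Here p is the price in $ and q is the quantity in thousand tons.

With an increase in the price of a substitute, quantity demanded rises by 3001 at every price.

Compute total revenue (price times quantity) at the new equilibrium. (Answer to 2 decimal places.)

Solve the original market: 10144 - 6p = p + 1296, hence p = 1264 and q = 2560.
With the change applied: demand qd = 13145 - 6p, supply qs = p + 1296.
Setting them equal: 13145 - 6p = p + 1296 → 11849 = 7p, so p = 11849/7 ≈ 1692.7143 and q = 20921/7 ≈ 2988.7143.
New expenditure = 1692.7143 × 2988.7143 = 5059039.37.

5059039.37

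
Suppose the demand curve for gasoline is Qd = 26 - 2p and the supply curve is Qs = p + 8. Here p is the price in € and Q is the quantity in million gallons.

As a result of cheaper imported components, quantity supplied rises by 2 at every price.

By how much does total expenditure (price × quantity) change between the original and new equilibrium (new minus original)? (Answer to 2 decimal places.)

-2.22

Original equilibrium: 26 - 2p = p + 8 gives 18 = 3p, so p = 6 and Q = 14.
The shock moves the curves to Qd = 26 - 2p and Qs = p + 10.
New equilibrium: 26 - 2p = p + 10 ⇒ 16 = 3p ⇒ p = 16/3 ≈ 5.3333, Q = 46/3 ≈ 15.3333.
Expenditure moves from 6×14 = 84 to 5.3333×15.3333 = 81.7778; change = -2.22.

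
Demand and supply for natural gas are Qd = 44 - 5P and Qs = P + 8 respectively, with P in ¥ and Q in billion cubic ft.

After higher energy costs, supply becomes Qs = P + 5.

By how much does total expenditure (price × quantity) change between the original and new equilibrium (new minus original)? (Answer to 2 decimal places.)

Initially, 44 - 5P = P + 8, so 36 = 6P and P = 6, Q = 14.
With the change applied: demand Qd = 44 - 5P, supply Qs = P + 5.
New equilibrium: 44 - 5P = P + 5 ⇒ 39 = 6P ⇒ P = 6.5, Q = 11.5.
Expenditure moves from 6×14 = 84 to 6.5×11.5 = 74.75; change = -9.25.

-9.25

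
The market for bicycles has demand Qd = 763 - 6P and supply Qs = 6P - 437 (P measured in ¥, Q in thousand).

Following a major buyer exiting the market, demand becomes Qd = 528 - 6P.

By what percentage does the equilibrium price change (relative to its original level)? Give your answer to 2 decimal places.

Initially, 763 - 6P = 6P - 437, so 1200 = 12P and P = 100, Q = 163.
With the change applied: demand Qd = 528 - 6P, supply Qs = 6P - 437.
Setting them equal: 528 - 6P = 6P - 437 → 965 = 12P, so P = 965/12 ≈ 80.4167 and Q = 45.5.
%ΔP = (80.4167 − 100) / 100 × 100 = -19.58%.

-19.58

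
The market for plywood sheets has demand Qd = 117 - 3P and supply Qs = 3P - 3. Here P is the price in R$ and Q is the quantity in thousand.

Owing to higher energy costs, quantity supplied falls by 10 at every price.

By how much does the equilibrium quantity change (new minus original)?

-5

Initially, 117 - 3P = 3P - 3, so 120 = 6P and P = 20, Q = 57.
After the shift, demand is Qd = 117 - 3P and supply is Qs = 3P - 13.
Setting them equal: 117 - 3P = 3P - 13 → 130 = 6P, so P = 65/3 ≈ 21.6667 and Q = 52.
ΔQ = 52 − 57 = -5.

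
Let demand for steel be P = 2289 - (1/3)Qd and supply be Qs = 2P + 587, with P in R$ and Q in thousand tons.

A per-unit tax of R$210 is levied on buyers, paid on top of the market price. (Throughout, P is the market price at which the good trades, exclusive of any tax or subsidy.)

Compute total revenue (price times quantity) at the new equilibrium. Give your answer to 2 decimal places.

3217110.00

Before the shock: 6867 - 3P = 2P + 587 ⇒ 6280 = 5P ⇒ P = 1256, Q = 3099.
Since buyers pay the price plus the tax, the effective demand curve becomes Qd = 6237 - 3P.
Equate the new curves: 6237 - 3P = 2P + 587, giving 5650 = 5P, P = 1130, Q = 2847.
New expenditure = 1130 × 2847 = 3217110.00.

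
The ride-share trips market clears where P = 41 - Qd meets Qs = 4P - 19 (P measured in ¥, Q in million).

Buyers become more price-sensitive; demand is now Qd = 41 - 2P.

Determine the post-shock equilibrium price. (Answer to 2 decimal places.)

Initially, 41 - P = 4P - 19, so 60 = 5P and P = 12, Q = 29.
The new curves are Qd = 41 - 2P (demand) and Qs = 4P - 19 (supply).
Setting them equal: 41 - 2P = 4P - 19 → 60 = 6P, so P = 10 and Q = 21.

10.00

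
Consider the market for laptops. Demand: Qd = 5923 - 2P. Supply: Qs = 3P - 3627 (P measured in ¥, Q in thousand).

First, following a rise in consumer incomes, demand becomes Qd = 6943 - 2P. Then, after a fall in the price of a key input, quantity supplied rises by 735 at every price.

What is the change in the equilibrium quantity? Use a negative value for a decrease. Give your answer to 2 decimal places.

+906.00

Solve the original market: 5923 - 2P = 3P - 3627, hence P = 1910 and Q = 2103.
After the shift, demand is Qd = 6943 - 2P and supply is Qs = 3P - 2892.
Clearing the new market: 6943 - 2P = 3P - 2892, so P = 1967 and Q = 3009.
ΔQ = 3009 − 2103 = +906.00.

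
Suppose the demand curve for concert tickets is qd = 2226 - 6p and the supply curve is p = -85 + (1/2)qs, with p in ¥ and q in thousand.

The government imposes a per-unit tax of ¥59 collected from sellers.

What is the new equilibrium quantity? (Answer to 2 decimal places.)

595.50

Before the shock: 2226 - 6p = 2p + 170 ⇒ 2056 = 8p ⇒ p = 257, q = 684.
Since sellers keep the price net of the tax, the effective supply curve becomes qs = 2p + 52.
Clearing the new market: 2226 - 6p = 2p + 52, so p = 271.75 and q = 595.5.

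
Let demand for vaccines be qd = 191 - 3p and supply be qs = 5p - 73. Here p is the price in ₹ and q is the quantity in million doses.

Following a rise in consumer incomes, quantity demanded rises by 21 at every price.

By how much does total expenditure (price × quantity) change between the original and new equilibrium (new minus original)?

Initially, 191 - 3p = 5p - 73, so 264 = 8p and p = 33, q = 92.
The new curves are qd = 212 - 3p (demand) and qs = 5p - 73 (supply).
Equate the new curves: 212 - 3p = 5p - 73, giving 285 = 8p, p = 35.625, q = 105.125.
Expenditure moves from 33×92 = 3036 to 35.625×105.125 = 3745.078125; change = +709.078125.

+709.078125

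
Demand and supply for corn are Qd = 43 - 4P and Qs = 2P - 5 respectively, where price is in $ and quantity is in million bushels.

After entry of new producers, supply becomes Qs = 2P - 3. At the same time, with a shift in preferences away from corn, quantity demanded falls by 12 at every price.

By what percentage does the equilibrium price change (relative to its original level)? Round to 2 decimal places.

-29.17

Solve the original market: 43 - 4P = 2P - 5, hence P = 8 and Q = 11.
The new curves are Qd = 31 - 4P (demand) and Qs = 2P - 3 (supply).
Setting them equal: 31 - 4P = 2P - 3 → 34 = 6P, so P = 17/3 ≈ 5.6667 and Q = 25/3 ≈ 8.3333.
%ΔP = (5.6667 − 8) / 8 × 100 = -29.17%.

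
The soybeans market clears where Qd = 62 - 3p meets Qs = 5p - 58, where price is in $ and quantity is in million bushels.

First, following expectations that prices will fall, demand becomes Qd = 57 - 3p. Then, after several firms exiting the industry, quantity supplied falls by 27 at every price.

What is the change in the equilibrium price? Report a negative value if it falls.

+2.75

Before the shock: 62 - 3p = 5p - 58 ⇒ 120 = 8p ⇒ p = 15, Q = 17.
The new curves are Qd = 57 - 3p (demand) and Qs = 5p - 85 (supply).
New equilibrium: 57 - 3p = 5p - 85 ⇒ 142 = 8p ⇒ p = 17.75, Q = 3.75.
Δp = 17.75 − 15 = +2.75.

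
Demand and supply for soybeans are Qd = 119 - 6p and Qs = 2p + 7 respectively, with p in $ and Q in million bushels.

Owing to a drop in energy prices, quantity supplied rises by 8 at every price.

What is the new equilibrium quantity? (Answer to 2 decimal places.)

Before the shock: 119 - 6p = 2p + 7 ⇒ 112 = 8p ⇒ p = 14, Q = 35.
With the change applied: demand Qd = 119 - 6p, supply Qs = 2p + 15.
Clearing the new market: 119 - 6p = 2p + 15, so p = 13 and Q = 41.

41.00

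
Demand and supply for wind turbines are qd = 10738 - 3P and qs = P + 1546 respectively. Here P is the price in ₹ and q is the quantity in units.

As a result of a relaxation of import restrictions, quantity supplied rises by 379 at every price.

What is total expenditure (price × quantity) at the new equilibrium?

Original equilibrium: 10738 - 3P = P + 1546 gives 9192 = 4P, so P = 2298 and q = 3844.
After the shift, demand is qd = 10738 - 3P and supply is qs = P + 1925.
Clearing the new market: 10738 - 3P = P + 1925, so P = 2203.25 and q = 4128.25.
New expenditure = 2203.25 × 4128.25 = 9095566.8125.

9095566.8125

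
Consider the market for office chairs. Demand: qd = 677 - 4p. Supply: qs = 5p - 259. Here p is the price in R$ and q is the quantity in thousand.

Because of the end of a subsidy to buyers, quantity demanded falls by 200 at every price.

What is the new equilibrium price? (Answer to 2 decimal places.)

81.78

Before the shock: 677 - 4p = 5p - 259 ⇒ 936 = 9p ⇒ p = 104, q = 261.
The new curves are qd = 477 - 4p (demand) and qs = 5p - 259 (supply).
Clearing the new market: 477 - 4p = 5p - 259, so p = 736/9 ≈ 81.7778 and q = 1349/9 ≈ 149.8889.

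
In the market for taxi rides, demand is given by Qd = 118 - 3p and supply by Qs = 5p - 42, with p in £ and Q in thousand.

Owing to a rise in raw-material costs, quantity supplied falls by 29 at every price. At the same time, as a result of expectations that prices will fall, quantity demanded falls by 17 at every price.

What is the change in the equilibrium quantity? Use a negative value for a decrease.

Original equilibrium: 118 - 3p = 5p - 42 gives 160 = 8p, so p = 20 and Q = 58.
The new curves are Qd = 101 - 3p (demand) and Qs = 5p - 71 (supply).
Clearing the new market: 101 - 3p = 5p - 71, so p = 21.5 and Q = 36.5.
ΔQ = 36.5 − 58 = -21.5.

-21.5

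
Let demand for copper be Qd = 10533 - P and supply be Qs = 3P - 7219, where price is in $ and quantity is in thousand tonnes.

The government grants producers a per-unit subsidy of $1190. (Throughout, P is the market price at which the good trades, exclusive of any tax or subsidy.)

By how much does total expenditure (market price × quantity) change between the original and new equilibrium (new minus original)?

-2275428.75

Solve the original market: 10533 - P = 3P - 7219, hence P = 4438 and Q = 6095.
Since sellers receive the price plus the subsidy, the effective supply curve becomes Qs = 3P - 3649.
New equilibrium: 10533 - P = 3P - 3649 ⇒ 14182 = 4P ⇒ P = 3545.5, Q = 6987.5.
Expenditure moves from 4438×6095 = 27049610 to 3545.5×6987.5 = 24774181.25; change = -2275428.75.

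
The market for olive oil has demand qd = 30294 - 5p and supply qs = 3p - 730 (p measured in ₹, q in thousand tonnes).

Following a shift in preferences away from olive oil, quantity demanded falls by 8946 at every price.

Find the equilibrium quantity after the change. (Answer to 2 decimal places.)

7549.25

Solve the original market: 30294 - 5p = 3p - 730, hence p = 3878 and q = 10904.
After the shift, demand is qd = 21348 - 5p and supply is qs = 3p - 730.
Setting them equal: 21348 - 5p = 3p - 730 → 22078 = 8p, so p = 2759.75 and q = 7549.25.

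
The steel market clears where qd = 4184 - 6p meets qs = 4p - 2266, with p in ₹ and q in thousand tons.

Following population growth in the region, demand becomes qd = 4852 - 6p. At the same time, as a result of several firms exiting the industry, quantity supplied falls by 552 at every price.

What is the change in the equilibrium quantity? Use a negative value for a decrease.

Original equilibrium: 4184 - 6p = 4p - 2266 gives 6450 = 10p, so p = 645 and q = 314.
With the change applied: demand qd = 4852 - 6p, supply qs = 4p - 2818.
Clearing the new market: 4852 - 6p = 4p - 2818, so p = 767 and q = 250.
Δq = 250 − 314 = -64.

-64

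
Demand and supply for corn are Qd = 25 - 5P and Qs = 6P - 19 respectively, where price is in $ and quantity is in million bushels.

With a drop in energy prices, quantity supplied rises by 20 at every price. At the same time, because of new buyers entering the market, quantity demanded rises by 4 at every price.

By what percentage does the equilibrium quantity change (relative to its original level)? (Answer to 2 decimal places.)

+225.45

Original equilibrium: 25 - 5P = 6P - 19 gives 44 = 11P, so P = 4 and Q = 5.
The shock moves the curves to Qd = 29 - 5P and Qs = 6P + 1.
Clearing the new market: 29 - 5P = 6P + 1, so P = 28/11 ≈ 2.5455 and Q = 179/11 ≈ 16.2727.
%ΔQ = (16.2727 − 5) / 5 × 100 = +225.45%.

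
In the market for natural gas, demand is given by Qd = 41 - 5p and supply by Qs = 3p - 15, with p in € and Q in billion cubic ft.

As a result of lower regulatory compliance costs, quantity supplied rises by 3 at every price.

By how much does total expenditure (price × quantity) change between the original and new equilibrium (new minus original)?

Initially, 41 - 5p = 3p - 15, so 56 = 8p and p = 7, Q = 6.
The new curves are Qd = 41 - 5p (demand) and Qs = 3p - 12 (supply).
Setting them equal: 41 - 5p = 3p - 12 → 53 = 8p, so p = 6.625 and Q = 7.875.
Expenditure moves from 7×6 = 42 to 6.625×7.875 = 52.171875; change = +10.171875.

+10.171875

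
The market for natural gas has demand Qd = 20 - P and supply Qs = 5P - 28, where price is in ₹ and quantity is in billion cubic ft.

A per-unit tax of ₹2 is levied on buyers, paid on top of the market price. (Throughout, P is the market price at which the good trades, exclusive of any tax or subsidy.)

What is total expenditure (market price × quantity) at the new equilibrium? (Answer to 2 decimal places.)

Initially, 20 - P = 5P - 28, so 48 = 6P and P = 8, Q = 12.
Since buyers pay the price plus the tax, the effective demand curve becomes Qd = 18 - P.
Equate the new curves: 18 - P = 5P - 28, giving 46 = 6P, P = 23/3 ≈ 7.6667, Q = 31/3 ≈ 10.3333.
New expenditure = 7.6667 × 10.3333 = 79.22.

79.22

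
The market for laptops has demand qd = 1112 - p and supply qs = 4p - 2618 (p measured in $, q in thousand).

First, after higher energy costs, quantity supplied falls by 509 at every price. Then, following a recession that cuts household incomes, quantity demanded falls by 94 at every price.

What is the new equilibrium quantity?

Solve the original market: 1112 - p = 4p - 2618, hence p = 746 and q = 366.
The shock moves the curves to qd = 1018 - p and qs = 4p - 3127.
New equilibrium: 1018 - p = 4p - 3127 ⇒ 4145 = 5p ⇒ p = 829, q = 189.

189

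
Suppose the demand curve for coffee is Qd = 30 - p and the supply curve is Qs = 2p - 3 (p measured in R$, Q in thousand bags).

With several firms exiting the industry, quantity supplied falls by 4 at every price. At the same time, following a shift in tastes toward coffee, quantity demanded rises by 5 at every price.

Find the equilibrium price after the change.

14

Solve the original market: 30 - p = 2p - 3, hence p = 11 and Q = 19.
With the change applied: demand Qd = 35 - p, supply Qs = 2p - 7.
Equate the new curves: 35 - p = 2p - 7, giving 42 = 3p, p = 14, Q = 21.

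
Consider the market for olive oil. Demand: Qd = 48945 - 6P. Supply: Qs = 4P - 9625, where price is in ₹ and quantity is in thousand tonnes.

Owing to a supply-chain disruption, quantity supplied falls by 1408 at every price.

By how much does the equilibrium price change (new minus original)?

+140.8

Initially, 48945 - 6P = 4P - 9625, so 58570 = 10P and P = 5857, Q = 13803.
With the change applied: demand Qd = 48945 - 6P, supply Qs = 4P - 11033.
Clearing the new market: 48945 - 6P = 4P - 11033, so P = 5997.8 and Q = 12958.2.
ΔP = 5997.8 − 5857 = +140.8.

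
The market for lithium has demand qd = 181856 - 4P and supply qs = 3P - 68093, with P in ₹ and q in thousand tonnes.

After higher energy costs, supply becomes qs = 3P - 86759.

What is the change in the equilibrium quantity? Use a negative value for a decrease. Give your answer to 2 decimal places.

-10666.29

Original equilibrium: 181856 - 4P = 3P - 68093 gives 249949 = 7P, so P = 35707 and q = 39028.
The new curves are qd = 181856 - 4P (demand) and qs = 3P - 86759 (supply).
Equate the new curves: 181856 - 4P = 3P - 86759, giving 268615 = 7P, P = 268615/7 ≈ 38373.5714, q = 198532/7 ≈ 28361.7143.
Δq = 28361.7143 − 39028 = -10666.29.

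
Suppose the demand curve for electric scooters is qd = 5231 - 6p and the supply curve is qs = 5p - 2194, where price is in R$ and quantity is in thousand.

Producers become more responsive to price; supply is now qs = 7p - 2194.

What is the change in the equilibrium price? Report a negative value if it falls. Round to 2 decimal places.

Original equilibrium: 5231 - 6p = 5p - 2194 gives 7425 = 11p, so p = 675 and q = 1181.
The new curves are qd = 5231 - 6p (demand) and qs = 7p - 2194 (supply).
New equilibrium: 5231 - 6p = 7p - 2194 ⇒ 7425 = 13p ⇒ p = 7425/13 ≈ 571.1538, q = 23453/13 ≈ 1804.0769.
Δp = 571.1538 − 675 = -103.85.

-103.85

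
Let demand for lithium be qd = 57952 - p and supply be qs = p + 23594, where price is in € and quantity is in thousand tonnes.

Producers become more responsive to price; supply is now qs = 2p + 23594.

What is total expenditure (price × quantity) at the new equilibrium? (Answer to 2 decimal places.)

Original equilibrium: 57952 - p = p + 23594 gives 34358 = 2p, so p = 17179 and q = 40773.
The new curves are qd = 57952 - p (demand) and qs = 2p + 23594 (supply).
Clearing the new market: 57952 - p = 2p + 23594, so p = 34358/3 ≈ 11452.6667 and q = 139498/3 ≈ 46499.3333.
New expenditure = 11452.6667 × 46499.3333 = 532541364.89.

532541364.89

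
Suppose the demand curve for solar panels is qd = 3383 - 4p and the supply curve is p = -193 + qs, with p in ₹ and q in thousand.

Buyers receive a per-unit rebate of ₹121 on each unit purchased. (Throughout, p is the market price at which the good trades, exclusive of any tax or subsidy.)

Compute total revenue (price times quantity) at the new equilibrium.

Initially, 3383 - 4p = p + 193, so 3190 = 5p and p = 638, q = 831.
Since buyers' out-of-pocket price is the market price minus the rebate, the effective demand curve becomes qd = 3867 - 4p.
New equilibrium: 3867 - 4p = p + 193 ⇒ 3674 = 5p ⇒ p = 734.8, q = 927.8.
New expenditure = 734.8 × 927.8 = 681747.44.

681747.44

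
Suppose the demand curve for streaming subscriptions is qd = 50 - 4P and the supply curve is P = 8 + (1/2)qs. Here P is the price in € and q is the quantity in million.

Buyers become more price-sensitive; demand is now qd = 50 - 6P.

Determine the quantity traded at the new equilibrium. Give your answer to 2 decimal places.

0.50

Before the shock: 50 - 4P = 2P - 16 ⇒ 66 = 6P ⇒ P = 11, q = 6.
The new curves are qd = 50 - 6P (demand) and qs = 2P - 16 (supply).
Setting them equal: 50 - 6P = 2P - 16 → 66 = 8P, so P = 8.25 and q = 0.5.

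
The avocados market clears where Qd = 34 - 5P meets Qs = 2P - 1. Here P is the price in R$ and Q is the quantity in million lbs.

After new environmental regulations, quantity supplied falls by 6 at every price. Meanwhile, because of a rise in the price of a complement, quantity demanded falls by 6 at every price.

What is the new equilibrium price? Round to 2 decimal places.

5.00

Original equilibrium: 34 - 5P = 2P - 1 gives 35 = 7P, so P = 5 and Q = 9.
After the shift, demand is Qd = 28 - 5P and supply is Qs = 2P - 7.
Clearing the new market: 28 - 5P = 2P - 7, so P = 5 and Q = 3.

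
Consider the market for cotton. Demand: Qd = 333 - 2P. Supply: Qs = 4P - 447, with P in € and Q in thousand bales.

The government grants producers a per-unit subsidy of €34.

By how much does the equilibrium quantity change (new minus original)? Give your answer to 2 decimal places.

+45.33

Before the shock: 333 - 2P = 4P - 447 ⇒ 780 = 6P ⇒ P = 130, Q = 73.
Since sellers receive the price plus the subsidy, the effective supply curve becomes Qs = 4P - 311.
Equate the new curves: 333 - 2P = 4P - 311, giving 644 = 6P, P = 322/3 ≈ 107.3333, Q = 355/3 ≈ 118.3333.
ΔQ = 118.3333 − 73 = +45.33.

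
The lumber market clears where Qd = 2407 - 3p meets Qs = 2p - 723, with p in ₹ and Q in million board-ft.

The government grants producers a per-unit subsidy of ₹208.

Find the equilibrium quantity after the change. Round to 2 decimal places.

Original equilibrium: 2407 - 3p = 2p - 723 gives 3130 = 5p, so p = 626 and Q = 529.
Since sellers receive the price plus the subsidy, the effective supply curve becomes Qs = 2p - 307.
Setting them equal: 2407 - 3p = 2p - 307 → 2714 = 5p, so p = 542.8 and Q = 778.6.

778.60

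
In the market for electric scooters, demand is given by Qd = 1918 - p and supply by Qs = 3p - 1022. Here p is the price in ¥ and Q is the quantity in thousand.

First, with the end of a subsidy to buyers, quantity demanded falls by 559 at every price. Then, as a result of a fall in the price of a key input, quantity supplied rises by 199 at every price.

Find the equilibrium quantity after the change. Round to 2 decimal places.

813.50

Before the shock: 1918 - p = 3p - 1022 ⇒ 2940 = 4p ⇒ p = 735, Q = 1183.
The new curves are Qd = 1359 - p (demand) and Qs = 3p - 823 (supply).
Equate the new curves: 1359 - p = 3p - 823, giving 2182 = 4p, p = 545.5, Q = 813.5.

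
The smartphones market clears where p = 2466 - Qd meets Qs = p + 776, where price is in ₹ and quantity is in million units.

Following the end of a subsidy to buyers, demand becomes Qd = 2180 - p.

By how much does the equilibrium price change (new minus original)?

Before the shock: 2466 - p = p + 776 ⇒ 1690 = 2p ⇒ p = 845, Q = 1621.
With the change applied: demand Qd = 2180 - p, supply Qs = p + 776.
Equate the new curves: 2180 - p = p + 776, giving 1404 = 2p, p = 702, Q = 1478.
Δp = 702 − 845 = -143.

-143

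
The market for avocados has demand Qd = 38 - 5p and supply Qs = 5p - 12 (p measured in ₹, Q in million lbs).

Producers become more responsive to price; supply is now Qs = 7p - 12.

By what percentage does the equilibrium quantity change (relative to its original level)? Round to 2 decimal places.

Original equilibrium: 38 - 5p = 5p - 12 gives 50 = 10p, so p = 5 and Q = 13.
After the shift, demand is Qd = 38 - 5p and supply is Qs = 7p - 12.
Setting them equal: 38 - 5p = 7p - 12 → 50 = 12p, so p = 25/6 ≈ 4.1667 and Q = 103/6 ≈ 17.1667.
%ΔQ = (17.1667 − 13) / 13 × 100 = +32.05%.

+32.05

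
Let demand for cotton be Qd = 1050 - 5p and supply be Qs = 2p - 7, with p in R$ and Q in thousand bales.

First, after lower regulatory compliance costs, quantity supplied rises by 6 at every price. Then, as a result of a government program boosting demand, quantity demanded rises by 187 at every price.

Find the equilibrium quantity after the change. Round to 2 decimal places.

Original equilibrium: 1050 - 5p = 2p - 7 gives 1057 = 7p, so p = 151 and Q = 295.
The shock moves the curves to Qd = 1237 - 5p and Qs = 2p - 1.
Setting them equal: 1237 - 5p = 2p - 1 → 1238 = 7p, so p = 1238/7 ≈ 176.8571 and Q = 2469/7 ≈ 352.7143.

352.71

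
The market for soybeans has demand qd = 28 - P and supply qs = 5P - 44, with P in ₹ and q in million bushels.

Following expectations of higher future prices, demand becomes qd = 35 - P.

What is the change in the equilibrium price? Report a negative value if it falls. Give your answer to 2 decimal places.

+1.17

Before the shock: 28 - P = 5P - 44 ⇒ 72 = 6P ⇒ P = 12, q = 16.
The shock moves the curves to qd = 35 - P and qs = 5P - 44.
New equilibrium: 35 - P = 5P - 44 ⇒ 79 = 6P ⇒ P = 79/6 ≈ 13.1667, q = 131/6 ≈ 21.8333.
ΔP = 13.1667 − 12 = +1.17.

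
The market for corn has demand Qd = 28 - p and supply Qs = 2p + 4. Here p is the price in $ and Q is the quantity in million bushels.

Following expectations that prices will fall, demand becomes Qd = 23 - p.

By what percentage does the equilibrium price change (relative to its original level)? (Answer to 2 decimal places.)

-20.83

Before the shock: 28 - p = 2p + 4 ⇒ 24 = 3p ⇒ p = 8, Q = 20.
With the change applied: demand Qd = 23 - p, supply Qs = 2p + 4.
Setting them equal: 23 - p = 2p + 4 → 19 = 3p, so p = 19/3 ≈ 6.3333 and Q = 50/3 ≈ 16.6667.
%Δp = (6.3333 − 8) / 8 × 100 = -20.83%.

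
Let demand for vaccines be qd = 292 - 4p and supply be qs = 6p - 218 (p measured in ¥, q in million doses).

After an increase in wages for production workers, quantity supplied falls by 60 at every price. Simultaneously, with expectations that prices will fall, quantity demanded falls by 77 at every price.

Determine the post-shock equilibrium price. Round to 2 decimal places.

49.30

Original equilibrium: 292 - 4p = 6p - 218 gives 510 = 10p, so p = 51 and q = 88.
With the change applied: demand qd = 215 - 4p, supply qs = 6p - 278.
New equilibrium: 215 - 4p = 6p - 278 ⇒ 493 = 10p ⇒ p = 49.3, q = 17.8.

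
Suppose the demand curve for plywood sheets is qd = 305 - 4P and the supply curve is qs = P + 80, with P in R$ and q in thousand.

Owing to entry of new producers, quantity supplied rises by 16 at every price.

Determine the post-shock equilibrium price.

Solve the original market: 305 - 4P = P + 80, hence P = 45 and q = 125.
The shock moves the curves to qd = 305 - 4P and qs = P + 96.
New equilibrium: 305 - 4P = P + 96 ⇒ 209 = 5P ⇒ P = 41.8, q = 137.8.

41.8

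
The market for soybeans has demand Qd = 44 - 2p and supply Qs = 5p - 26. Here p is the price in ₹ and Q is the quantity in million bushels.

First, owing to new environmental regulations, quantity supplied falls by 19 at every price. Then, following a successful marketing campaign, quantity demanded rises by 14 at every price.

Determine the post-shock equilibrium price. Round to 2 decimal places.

14.71

Before the shock: 44 - 2p = 5p - 26 ⇒ 70 = 7p ⇒ p = 10, Q = 24.
With the change applied: demand Qd = 58 - 2p, supply Qs = 5p - 45.
Equate the new curves: 58 - 2p = 5p - 45, giving 103 = 7p, p = 103/7 ≈ 14.7143, Q = 200/7 ≈ 28.5714.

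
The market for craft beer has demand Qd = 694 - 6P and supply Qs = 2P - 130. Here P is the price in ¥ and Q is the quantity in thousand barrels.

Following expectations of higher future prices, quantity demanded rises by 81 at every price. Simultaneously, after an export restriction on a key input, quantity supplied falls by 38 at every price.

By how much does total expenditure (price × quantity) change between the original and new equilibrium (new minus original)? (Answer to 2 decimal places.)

+158.03

Original equilibrium: 694 - 6P = 2P - 130 gives 824 = 8P, so P = 103 and Q = 76.
With the change applied: demand Qd = 775 - 6P, supply Qs = 2P - 168.
Equate the new curves: 775 - 6P = 2P - 168, giving 943 = 8P, P = 117.875, Q = 67.75.
Expenditure moves from 103×76 = 7828 to 117.875×67.75 = 7986.03125; change = +158.03.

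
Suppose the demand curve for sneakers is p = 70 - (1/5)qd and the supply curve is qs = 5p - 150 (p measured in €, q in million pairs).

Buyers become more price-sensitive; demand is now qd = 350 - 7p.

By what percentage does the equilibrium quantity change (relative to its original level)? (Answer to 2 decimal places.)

Before the shock: 350 - 5p = 5p - 150 ⇒ 500 = 10p ⇒ p = 50, q = 100.
With the change applied: demand qd = 350 - 7p, supply qs = 5p - 150.
Setting them equal: 350 - 7p = 5p - 150 → 500 = 12p, so p = 125/3 ≈ 41.6667 and q = 175/3 ≈ 58.3333.
%Δq = (58.3333 − 100) / 100 × 100 = -41.67%.

-41.67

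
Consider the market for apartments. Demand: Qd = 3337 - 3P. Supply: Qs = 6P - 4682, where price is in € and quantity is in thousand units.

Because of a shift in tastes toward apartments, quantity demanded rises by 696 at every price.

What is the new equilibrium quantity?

Before the shock: 3337 - 3P = 6P - 4682 ⇒ 8019 = 9P ⇒ P = 891, Q = 664.
After the shift, demand is Qd = 4033 - 3P and supply is Qs = 6P - 4682.
Clearing the new market: 4033 - 3P = 6P - 4682, so P = 2905/3 ≈ 968.3333 and Q = 1128.

1128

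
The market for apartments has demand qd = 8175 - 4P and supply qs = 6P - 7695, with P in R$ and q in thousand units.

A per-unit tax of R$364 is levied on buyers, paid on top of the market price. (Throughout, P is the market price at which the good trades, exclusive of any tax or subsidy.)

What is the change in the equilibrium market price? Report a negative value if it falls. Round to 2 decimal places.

Initially, 8175 - 4P = 6P - 7695, so 15870 = 10P and P = 1587, q = 1827.
Since buyers pay the price plus the tax, the effective demand curve becomes qd = 6719 - 4P.
Setting them equal: 6719 - 4P = 6P - 7695 → 14414 = 10P, so P = 1441.4 and q = 953.4.
ΔP = 1441.4 − 1587 = -145.60.

-145.60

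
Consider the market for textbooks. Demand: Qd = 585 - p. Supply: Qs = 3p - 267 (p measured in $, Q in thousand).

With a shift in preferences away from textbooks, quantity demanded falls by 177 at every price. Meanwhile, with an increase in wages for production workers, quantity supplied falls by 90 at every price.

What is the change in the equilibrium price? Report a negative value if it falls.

Original equilibrium: 585 - p = 3p - 267 gives 852 = 4p, so p = 213 and Q = 372.
The new curves are Qd = 408 - p (demand) and Qs = 3p - 357 (supply).
Equate the new curves: 408 - p = 3p - 357, giving 765 = 4p, p = 191.25, Q = 216.75.
Δp = 191.25 − 213 = -21.75.

-21.75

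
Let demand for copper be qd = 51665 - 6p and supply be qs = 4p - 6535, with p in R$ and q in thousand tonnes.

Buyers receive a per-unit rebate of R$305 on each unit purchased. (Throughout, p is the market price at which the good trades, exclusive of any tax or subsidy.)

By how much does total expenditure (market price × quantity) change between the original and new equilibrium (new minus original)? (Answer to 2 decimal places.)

+7458531.00

Before the shock: 51665 - 6p = 4p - 6535 ⇒ 58200 = 10p ⇒ p = 5820, q = 16745.
Since buyers' out-of-pocket price is the market price minus the rebate, the effective demand curve becomes qd = 53495 - 6p.
New equilibrium: 53495 - 6p = 4p - 6535 ⇒ 60030 = 10p ⇒ p = 6003, q = 17477.
Expenditure moves from 5820×16745 = 97455900 to 6003×17477 = 104914431; change = +7458531.00.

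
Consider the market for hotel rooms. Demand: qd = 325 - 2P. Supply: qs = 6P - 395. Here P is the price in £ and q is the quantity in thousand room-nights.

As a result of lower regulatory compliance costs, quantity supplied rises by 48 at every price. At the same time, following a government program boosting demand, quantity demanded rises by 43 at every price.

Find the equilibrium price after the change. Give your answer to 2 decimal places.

Original equilibrium: 325 - 2P = 6P - 395 gives 720 = 8P, so P = 90 and q = 145.
The shock moves the curves to qd = 368 - 2P and qs = 6P - 347.
Clearing the new market: 368 - 2P = 6P - 347, so P = 89.375 and q = 189.25.

89.38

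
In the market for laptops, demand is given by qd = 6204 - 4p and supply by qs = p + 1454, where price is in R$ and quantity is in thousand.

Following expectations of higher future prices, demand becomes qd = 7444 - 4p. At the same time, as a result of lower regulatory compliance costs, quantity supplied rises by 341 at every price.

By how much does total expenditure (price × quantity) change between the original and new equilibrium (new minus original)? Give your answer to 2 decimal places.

Initially, 6204 - 4p = p + 1454, so 4750 = 5p and p = 950, q = 2404.
The shock moves the curves to qd = 7444 - 4p and qs = p + 1795.
Equate the new curves: 7444 - 4p = p + 1795, giving 5649 = 5p, p = 1129.8, q = 2924.8.
Expenditure moves from 950×2404 = 2283800 to 1129.8×2924.8 = 3304439.04; change = +1020639.04.

+1020639.04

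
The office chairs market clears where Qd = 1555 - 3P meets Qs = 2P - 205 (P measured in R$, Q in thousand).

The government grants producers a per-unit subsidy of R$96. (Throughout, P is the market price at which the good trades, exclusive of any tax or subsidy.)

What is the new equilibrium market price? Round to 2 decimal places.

Original equilibrium: 1555 - 3P = 2P - 205 gives 1760 = 5P, so P = 352 and Q = 499.
Since sellers receive the price plus the subsidy, the effective supply curve becomes Qs = 2P - 13.
New equilibrium: 1555 - 3P = 2P - 13 ⇒ 1568 = 5P ⇒ P = 313.6, Q = 614.2.

313.60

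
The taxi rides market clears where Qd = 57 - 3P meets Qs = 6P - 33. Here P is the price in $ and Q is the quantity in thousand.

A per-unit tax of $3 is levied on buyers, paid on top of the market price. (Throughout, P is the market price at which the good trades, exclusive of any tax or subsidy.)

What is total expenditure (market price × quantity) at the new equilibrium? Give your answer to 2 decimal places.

Solve the original market: 57 - 3P = 6P - 33, hence P = 10 and Q = 27.
Since buyers pay the price plus the tax, the effective demand curve becomes Qd = 48 - 3P.
Setting them equal: 48 - 3P = 6P - 33 → 81 = 9P, so P = 9 and Q = 21.
New expenditure = 9 × 21 = 189.00.

189.00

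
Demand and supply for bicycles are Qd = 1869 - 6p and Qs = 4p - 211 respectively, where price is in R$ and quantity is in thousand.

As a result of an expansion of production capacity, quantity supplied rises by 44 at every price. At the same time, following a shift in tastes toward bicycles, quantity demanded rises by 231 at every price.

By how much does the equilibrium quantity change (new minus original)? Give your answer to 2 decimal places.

Solve the original market: 1869 - 6p = 4p - 211, hence p = 208 and Q = 621.
The shock moves the curves to Qd = 2100 - 6p and Qs = 4p - 167.
Clearing the new market: 2100 - 6p = 4p - 167, so p = 226.7 and Q = 739.8.
ΔQ = 739.8 − 621 = +118.80.

+118.80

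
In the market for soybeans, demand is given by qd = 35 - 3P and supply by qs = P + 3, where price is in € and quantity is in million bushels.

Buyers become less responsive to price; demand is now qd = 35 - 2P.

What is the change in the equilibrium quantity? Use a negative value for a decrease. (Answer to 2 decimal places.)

Before the shock: 35 - 3P = P + 3 ⇒ 32 = 4P ⇒ P = 8, q = 11.
The new curves are qd = 35 - 2P (demand) and qs = P + 3 (supply).
Equate the new curves: 35 - 2P = P + 3, giving 32 = 3P, P = 32/3 ≈ 10.6667, q = 41/3 ≈ 13.6667.
Δq = 13.6667 − 11 = +2.67.

+2.67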